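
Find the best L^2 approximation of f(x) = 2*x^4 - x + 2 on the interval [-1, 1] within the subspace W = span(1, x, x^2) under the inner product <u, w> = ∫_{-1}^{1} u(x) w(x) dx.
g(x) = 12*x^2/7 - x + 64/35

The best approximation g ∈ W is the orthogonal projection of f onto W. Writing g = a_0 + a_1 x + a_2 x^2, the coefficients solve the normal equations G · a = b where
  G_{ij} = <φ_i, φ_j> and b_i = <f, φ_i>, with φ_0 = 1, φ_1 = x, φ_2 = x^2.
G =
  [2, 0, 2/3]
  [0, 2/3, 0]
  [2/3, 0, 2/5],
b = (24/5, -2/3, 40/21).
Solving gives a_0 = 64/35, a_1 = -1, a_2 = 12/7, so
  g(x) = 12*x^2/7 - x + 64/35.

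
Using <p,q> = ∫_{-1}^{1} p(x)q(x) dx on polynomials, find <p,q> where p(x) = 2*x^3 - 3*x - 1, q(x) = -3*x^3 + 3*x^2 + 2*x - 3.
<p,q> = 122/35

Expand the product: p(x)·q(x) = -6*x^6 + 6*x^5 + 13*x^4 - 12*x^3 - 9*x^2 + 7*x + 3.
∫_{-1}^{1} of each monomial x^k gives [2/(k+1) if k even, 0 if k odd]. Integrating term-by-term (or equivalently evaluating the antiderivative F(x) = -6*x^7/7 + x^6 + 13*x^5/5 - 3*x^4 - 3*x^3 + 7*x^2/2 + 3*x at the endpoints):
  F(1) − F(−1) = 227/70 − (-17/70) = 122/35.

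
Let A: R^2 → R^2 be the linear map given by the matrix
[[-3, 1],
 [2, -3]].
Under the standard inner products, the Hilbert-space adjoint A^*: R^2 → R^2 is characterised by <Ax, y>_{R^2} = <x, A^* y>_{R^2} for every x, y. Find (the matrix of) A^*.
A^* = A^T =
[[-3, 2],
 [1, -3]]

For real matrices with standard dot products, the defining identity <Ax, y> = <x, A^* y> gives (Ax)^T y = x^T (A^*) y, i.e. x^T A^T y = x^T (A^*) y. Since this holds for all x, y, we must have A^* = A^T. Therefore
A^* =
[[-3, 2],
 [1, -3]].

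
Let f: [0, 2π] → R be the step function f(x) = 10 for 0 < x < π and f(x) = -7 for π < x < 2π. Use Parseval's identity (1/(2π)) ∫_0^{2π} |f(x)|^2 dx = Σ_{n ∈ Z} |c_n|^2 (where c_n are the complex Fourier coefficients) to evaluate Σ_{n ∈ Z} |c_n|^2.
Σ |c_n|^2 = 149/2

Parseval equates the L^2 energy of f (normalised by 1/(2π)) with the ℓ^2 sum of its Fourier coefficients: (1/(2π)) ∫_0^{2π} |f|^2 = Σ |c_n|^2.
Compute the left side: (1/(2π)) [∫_0^π 10^2 dx + ∫_π^{2π} (-7)^2 dx] = (1/(2π)) · (100π + 49π) = (100 + 49)/2 = 149/2.
So Σ_{n ∈ Z} |c_n|^2 = 149/2.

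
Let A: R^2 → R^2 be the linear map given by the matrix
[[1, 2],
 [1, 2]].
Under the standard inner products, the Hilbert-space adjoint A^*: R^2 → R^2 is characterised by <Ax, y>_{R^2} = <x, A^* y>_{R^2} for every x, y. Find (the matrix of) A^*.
A^* = A^T =
[[1, 1],
 [2, 2]]

For real matrices with standard dot products, the defining identity <Ax, y> = <x, A^* y> gives (Ax)^T y = x^T (A^*) y, i.e. x^T A^T y = x^T (A^*) y. Since this holds for all x, y, we must have A^* = A^T. Therefore
A^* =
[[1, 1],
 [2, 2]].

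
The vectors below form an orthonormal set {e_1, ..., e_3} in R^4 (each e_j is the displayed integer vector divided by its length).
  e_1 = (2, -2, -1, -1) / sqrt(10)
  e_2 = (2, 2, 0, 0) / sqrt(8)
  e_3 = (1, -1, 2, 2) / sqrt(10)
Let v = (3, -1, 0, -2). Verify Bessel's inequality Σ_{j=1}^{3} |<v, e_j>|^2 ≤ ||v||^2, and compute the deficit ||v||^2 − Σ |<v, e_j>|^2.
Σ |<v, e_j>|^2 = 12; ||v||^2 = 14; deficit = 2

Write each e_j = u_j / sqrt(<u_j, u_j>) where u_j is the displayed integer vector. Then <v, e_j> = <v, u_j> / sqrt(<u_j, u_j>), so |<v, e_j>|^2 = <v, u_j>^2 / <u_j, u_j>.
Coefficients: <v, e_1> = 10/sqrt(10), <v, e_2> = 4/sqrt(8), <v, e_3> = 0/sqrt(10).
Square and sum: Σ |<v, e_j>|^2 = 12.
Compute ||v||^2 = v·v = 14.
Deficit = 14 − 12 = 2 ≥ 0, confirming Bessel's inequality. (The deficit equals ||v − Σ <v,e_j> e_j||^2, the squared distance from v to span{e_j}.)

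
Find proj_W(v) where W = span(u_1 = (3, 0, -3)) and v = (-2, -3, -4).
proj_W(v) = (1, 0, -1)

Set up U = [u_1 | ... | u_1] ∈ R^(3×1). The projector onto W = col(U) is P = U (U^T U)^(-1) U^T.
Compute U^T U =
  [18],
and U^T v = (6).
Solve U^T U · c = U^T v for the coefficients: c = (1/3). The projection is proj_W(v) = U c.
Check: (v - proj_W(v)) · u_1 = 0  (should be 0).
Result: proj_W(v) = (1, 0, -1).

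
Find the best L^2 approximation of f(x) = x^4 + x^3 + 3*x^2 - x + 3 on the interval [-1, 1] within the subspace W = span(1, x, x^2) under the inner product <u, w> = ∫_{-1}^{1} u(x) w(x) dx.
g(x) = 27*x^2/7 - 2*x/5 + 102/35

The best approximation g ∈ W is the orthogonal projection of f onto W. Writing g = a_0 + a_1 x + a_2 x^2, the coefficients solve the normal equations G · a = b where
  G_{ij} = <φ_i, φ_j> and b_i = <f, φ_i>, with φ_0 = 1, φ_1 = x, φ_2 = x^2.
G =
  [2, 0, 2/3]
  [0, 2/3, 0]
  [2/3, 0, 2/5],
b = (42/5, -4/15, 122/35).
Solving gives a_0 = 102/35, a_1 = -2/5, a_2 = 27/7, so
  g(x) = 27*x^2/7 - 2*x/5 + 102/35.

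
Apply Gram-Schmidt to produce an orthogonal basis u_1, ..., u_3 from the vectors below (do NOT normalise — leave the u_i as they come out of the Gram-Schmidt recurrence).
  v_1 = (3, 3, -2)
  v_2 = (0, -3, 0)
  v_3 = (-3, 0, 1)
Orthogonal basis:
  u_1 = (3, 3, -2)
  u_2 = (27/22, -39/22, -9/11)
  u_3 = (-6/13, 0, -9/13)

Apply the Gram-Schmidt recurrence
  u_1 = v_1
  u_i = v_i − Σ_{j<i} ((v_i · u_j) / (u_j · u_j)) · u_j.

Step by step this gives:
  u_1 = (3, 3, -2)
  u_2 = (27/22, -39/22, -9/11)
  u_3 = (-6/13, 0, -9/13)

Orthogonality check:
  u_2 · u_1 = 0 (should be 0)
  u_3 · u_1 = 0 (should be 0)
  u_3 · u_2 = 0 (should be 0)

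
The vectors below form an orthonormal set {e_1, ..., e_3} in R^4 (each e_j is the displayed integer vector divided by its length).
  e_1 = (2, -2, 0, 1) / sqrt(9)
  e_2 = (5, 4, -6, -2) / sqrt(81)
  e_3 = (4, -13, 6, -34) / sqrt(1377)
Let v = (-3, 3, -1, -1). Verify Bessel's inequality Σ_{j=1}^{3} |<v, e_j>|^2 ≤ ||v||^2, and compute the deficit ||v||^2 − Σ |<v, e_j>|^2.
Σ |<v, e_j>|^2 = 331/17; ||v||^2 = 20; deficit = 9/17

Write each e_j = u_j / sqrt(<u_j, u_j>) where u_j is the displayed integer vector. Then <v, e_j> = <v, u_j> / sqrt(<u_j, u_j>), so |<v, e_j>|^2 = <v, u_j>^2 / <u_j, u_j>.
Coefficients: <v, e_1> = -13/sqrt(9), <v, e_2> = 5/sqrt(81), <v, e_3> = -23/sqrt(1377).
Square and sum: Σ |<v, e_j>|^2 = 331/17.
Compute ||v||^2 = v·v = 20.
Deficit = 20 − 331/17 = 9/17 ≥ 0, confirming Bessel's inequality. (The deficit equals ||v − Σ <v,e_j> e_j||^2, the squared distance from v to span{e_j}.)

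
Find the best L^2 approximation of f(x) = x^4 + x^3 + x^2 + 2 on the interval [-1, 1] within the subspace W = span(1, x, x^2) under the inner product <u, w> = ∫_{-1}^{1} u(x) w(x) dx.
g(x) = 13*x^2/7 + 3*x/5 + 67/35

The best approximation g ∈ W is the orthogonal projection of f onto W. Writing g = a_0 + a_1 x + a_2 x^2, the coefficients solve the normal equations G · a = b where
  G_{ij} = <φ_i, φ_j> and b_i = <f, φ_i>, with φ_0 = 1, φ_1 = x, φ_2 = x^2.
G =
  [2, 0, 2/3]
  [0, 2/3, 0]
  [2/3, 0, 2/5],
b = (76/15, 2/5, 212/105).
Solving gives a_0 = 67/35, a_1 = 3/5, a_2 = 13/7, so
  g(x) = 13*x^2/7 + 3*x/5 + 67/35.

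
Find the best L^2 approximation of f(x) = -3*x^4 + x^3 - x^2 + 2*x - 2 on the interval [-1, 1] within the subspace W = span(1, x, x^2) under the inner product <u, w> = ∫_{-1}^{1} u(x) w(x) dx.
g(x) = -25*x^2/7 + 13*x/5 - 61/35

The best approximation g ∈ W is the orthogonal projection of f onto W. Writing g = a_0 + a_1 x + a_2 x^2, the coefficients solve the normal equations G · a = b where
  G_{ij} = <φ_i, φ_j> and b_i = <f, φ_i>, with φ_0 = 1, φ_1 = x, φ_2 = x^2.
G =
  [2, 0, 2/3]
  [0, 2/3, 0]
  [2/3, 0, 2/5],
b = (-88/15, 26/15, -272/105).
Solving gives a_0 = -61/35, a_1 = 13/5, a_2 = -25/7, so
  g(x) = -25*x^2/7 + 13*x/5 - 61/35.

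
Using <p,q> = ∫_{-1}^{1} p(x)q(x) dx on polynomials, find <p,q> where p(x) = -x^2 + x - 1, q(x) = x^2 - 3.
<p,q> = 104/15

Expand the product: p(x)·q(x) = -x^4 + x^3 + 2*x^2 - 3*x + 3.
∫_{-1}^{1} of each monomial x^k gives [2/(k+1) if k even, 0 if k odd]. Integrating term-by-term (or equivalently evaluating the antiderivative F(x) = -x^5/5 + x^4/4 + 2*x^3/3 - 3*x^2/2 + 3*x at the endpoints):
  F(1) − F(−1) = 133/60 − (-283/60) = 104/15.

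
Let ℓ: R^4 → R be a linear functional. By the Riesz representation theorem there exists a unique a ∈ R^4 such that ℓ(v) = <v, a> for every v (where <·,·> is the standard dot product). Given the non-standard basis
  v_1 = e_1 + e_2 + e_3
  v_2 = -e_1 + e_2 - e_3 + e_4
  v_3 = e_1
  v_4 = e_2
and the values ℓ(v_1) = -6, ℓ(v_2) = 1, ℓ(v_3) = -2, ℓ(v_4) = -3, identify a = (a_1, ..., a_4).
a = (-2, -3, -1, 1)

Write a = (a_1, ..., a_4) in the standard basis. For each basis vector v_i, ℓ(v_i) = <v_i, a> is a linear equation in the a_j's. Collect the n equations into a matrix system V a = ℓ, where row i of V is v_i (expressed in the standard basis). Since V is invertible (lower-triangular with 1s on the diagonal, up to permutation), solve by back-substitution:
  V =
[[1, 1, 1, 0],
 [-1, 1, -1, 1],
 [1, 0, 0, 0],
 [0, 1, 0, 0]]
  V a = (-6, 1, -2, -3)
Solving gives a = (-2, -3, -1, 1).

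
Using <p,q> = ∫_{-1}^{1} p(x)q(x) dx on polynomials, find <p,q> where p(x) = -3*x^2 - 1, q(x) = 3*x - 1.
<p,q> = 4

Expand the product: p(x)·q(x) = -9*x^3 + 3*x^2 - 3*x + 1.
∫_{-1}^{1} of each monomial x^k gives [2/(k+1) if k even, 0 if k odd]. Integrating term-by-term (or equivalently evaluating the antiderivative F(x) = -9*x^4/4 + x^3 - 3*x^2/2 + x at the endpoints):
  F(1) − F(−1) = -7/4 − (-23/4) = 4.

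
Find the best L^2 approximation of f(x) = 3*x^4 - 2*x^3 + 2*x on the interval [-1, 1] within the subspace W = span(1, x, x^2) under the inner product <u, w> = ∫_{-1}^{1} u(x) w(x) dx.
g(x) = 18*x^2/7 + 4*x/5 - 9/35

The best approximation g ∈ W is the orthogonal projection of f onto W. Writing g = a_0 + a_1 x + a_2 x^2, the coefficients solve the normal equations G · a = b where
  G_{ij} = <φ_i, φ_j> and b_i = <f, φ_i>, with φ_0 = 1, φ_1 = x, φ_2 = x^2.
G =
  [2, 0, 2/3]
  [0, 2/3, 0]
  [2/3, 0, 2/5],
b = (6/5, 8/15, 6/7).
Solving gives a_0 = -9/35, a_1 = 4/5, a_2 = 18/7, so
  g(x) = 18*x^2/7 + 4*x/5 - 9/35.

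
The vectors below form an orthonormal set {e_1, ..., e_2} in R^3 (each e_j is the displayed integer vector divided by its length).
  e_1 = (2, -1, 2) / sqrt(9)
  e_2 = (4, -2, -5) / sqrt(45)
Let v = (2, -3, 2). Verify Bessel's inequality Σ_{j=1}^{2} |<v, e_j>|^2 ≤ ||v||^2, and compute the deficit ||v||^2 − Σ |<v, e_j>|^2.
Σ |<v, e_j>|^2 = 69/5; ||v||^2 = 17; deficit = 16/5

Write each e_j = u_j / sqrt(<u_j, u_j>) where u_j is the displayed integer vector. Then <v, e_j> = <v, u_j> / sqrt(<u_j, u_j>), so |<v, e_j>|^2 = <v, u_j>^2 / <u_j, u_j>.
Coefficients: <v, e_1> = 11/sqrt(9), <v, e_2> = 4/sqrt(45).
Square and sum: Σ |<v, e_j>|^2 = 69/5.
Compute ||v||^2 = v·v = 17.
Deficit = 17 − 69/5 = 16/5 ≥ 0, confirming Bessel's inequality. (The deficit equals ||v − Σ <v,e_j> e_j||^2, the squared distance from v to span{e_j}.)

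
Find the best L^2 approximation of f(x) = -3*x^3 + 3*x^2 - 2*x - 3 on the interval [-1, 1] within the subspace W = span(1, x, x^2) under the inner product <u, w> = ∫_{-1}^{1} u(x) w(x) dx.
g(x) = 3*x^2 - 19*x/5 - 3

The best approximation g ∈ W is the orthogonal projection of f onto W. Writing g = a_0 + a_1 x + a_2 x^2, the coefficients solve the normal equations G · a = b where
  G_{ij} = <φ_i, φ_j> and b_i = <f, φ_i>, with φ_0 = 1, φ_1 = x, φ_2 = x^2.
G =
  [2, 0, 2/3]
  [0, 2/3, 0]
  [2/3, 0, 2/5],
b = (-4, -38/15, -4/5).
Solving gives a_0 = -3, a_1 = -19/5, a_2 = 3, so
  g(x) = 3*x^2 - 19*x/5 - 3.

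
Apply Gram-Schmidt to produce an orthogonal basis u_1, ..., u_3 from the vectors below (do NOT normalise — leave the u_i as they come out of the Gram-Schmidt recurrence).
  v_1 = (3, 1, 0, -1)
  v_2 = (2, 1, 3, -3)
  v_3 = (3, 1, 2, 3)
Orthogonal basis:
  u_1 = (3, 1, 0, -1)
  u_2 = (-8/11, 1/11, 3, -23/11)
  u_3 = (148/153, 58/153, 128/51, 502/153)

Apply the Gram-Schmidt recurrence
  u_1 = v_1
  u_i = v_i − Σ_{j<i} ((v_i · u_j) / (u_j · u_j)) · u_j.

Step by step this gives:
  u_1 = (3, 1, 0, -1)
  u_2 = (-8/11, 1/11, 3, -23/11)
  u_3 = (148/153, 58/153, 128/51, 502/153)

Orthogonality check:
  u_2 · u_1 = 0 (should be 0)
  u_3 · u_1 = 0 (should be 0)
  u_3 · u_2 = 0 (should be 0)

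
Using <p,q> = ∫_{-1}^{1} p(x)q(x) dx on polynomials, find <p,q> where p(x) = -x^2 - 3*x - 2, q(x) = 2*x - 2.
<p,q> = 16/3

Expand the product: p(x)·q(x) = -2*x^3 - 4*x^2 + 2*x + 4.
∫_{-1}^{1} of each monomial x^k gives [2/(k+1) if k even, 0 if k odd]. Integrating term-by-term (or equivalently evaluating the antiderivative F(x) = -x^4/2 - 4*x^3/3 + x^2 + 4*x at the endpoints):
  F(1) − F(−1) = 19/6 − (-13/6) = 16/3.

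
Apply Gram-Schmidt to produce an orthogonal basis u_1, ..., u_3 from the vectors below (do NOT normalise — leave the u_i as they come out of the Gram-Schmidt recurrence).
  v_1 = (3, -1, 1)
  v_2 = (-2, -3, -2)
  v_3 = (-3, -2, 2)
Orthogonal basis:
  u_1 = (3, -1, 1)
  u_2 = (-7/11, -38/11, -17/11)
  u_3 = (-25/18, -10/9, 55/18)

Apply the Gram-Schmidt recurrence
  u_1 = v_1
  u_i = v_i − Σ_{j<i} ((v_i · u_j) / (u_j · u_j)) · u_j.

Step by step this gives:
  u_1 = (3, -1, 1)
  u_2 = (-7/11, -38/11, -17/11)
  u_3 = (-25/18, -10/9, 55/18)

Orthogonality check:
  u_2 · u_1 = 0 (should be 0)
  u_3 · u_1 = 0 (should be 0)
  u_3 · u_2 = 0 (should be 0)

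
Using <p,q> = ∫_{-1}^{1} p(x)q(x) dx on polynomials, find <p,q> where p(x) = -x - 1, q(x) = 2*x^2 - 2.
<p,q> = 8/3

Expand the product: p(x)·q(x) = -2*x^3 - 2*x^2 + 2*x + 2.
∫_{-1}^{1} of each monomial x^k gives [2/(k+1) if k even, 0 if k odd]. Integrating term-by-term (or equivalently evaluating the antiderivative F(x) = -x^4/2 - 2*x^3/3 + x^2 + 2*x at the endpoints):
  F(1) − F(−1) = 11/6 − (-5/6) = 8/3.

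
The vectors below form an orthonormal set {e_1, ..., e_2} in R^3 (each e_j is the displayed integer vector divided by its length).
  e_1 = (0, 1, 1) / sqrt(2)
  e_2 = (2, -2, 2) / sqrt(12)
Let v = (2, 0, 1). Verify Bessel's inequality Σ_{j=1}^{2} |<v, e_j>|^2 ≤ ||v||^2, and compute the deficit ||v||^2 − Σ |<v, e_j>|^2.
Σ |<v, e_j>|^2 = 7/2; ||v||^2 = 5; deficit = 3/2

Write each e_j = u_j / sqrt(<u_j, u_j>) where u_j is the displayed integer vector. Then <v, e_j> = <v, u_j> / sqrt(<u_j, u_j>), so |<v, e_j>|^2 = <v, u_j>^2 / <u_j, u_j>.
Coefficients: <v, e_1> = 1/sqrt(2), <v, e_2> = 6/sqrt(12).
Square and sum: Σ |<v, e_j>|^2 = 7/2.
Compute ||v||^2 = v·v = 5.
Deficit = 5 − 7/2 = 3/2 ≥ 0, confirming Bessel's inequality. (The deficit equals ||v − Σ <v,e_j> e_j||^2, the squared distance from v to span{e_j}.)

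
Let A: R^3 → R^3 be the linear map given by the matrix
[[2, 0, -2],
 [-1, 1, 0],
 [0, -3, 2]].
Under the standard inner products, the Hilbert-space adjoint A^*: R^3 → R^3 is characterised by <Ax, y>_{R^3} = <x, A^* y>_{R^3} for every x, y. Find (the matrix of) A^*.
A^* = A^T =
[[2, -1, 0],
 [0, 1, -3],
 [-2, 0, 2]]

For real matrices with standard dot products, the defining identity <Ax, y> = <x, A^* y> gives (Ax)^T y = x^T (A^*) y, i.e. x^T A^T y = x^T (A^*) y. Since this holds for all x, y, we must have A^* = A^T. Therefore
A^* =
[[2, -1, 0],
 [0, 1, -3],
 [-2, 0, 2]].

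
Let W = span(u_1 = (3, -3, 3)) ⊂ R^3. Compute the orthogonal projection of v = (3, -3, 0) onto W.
proj_W(v) = (2, -2, 2)

Set up U = [u_1 | ... | u_1] ∈ R^(3×1). The projector onto W = col(U) is P = U (U^T U)^(-1) U^T.
Compute U^T U =
  [27],
and U^T v = (18).
Solve U^T U · c = U^T v for the coefficients: c = (2/3). The projection is proj_W(v) = U c.
Check: (v - proj_W(v)) · u_1 = 0  (should be 0).
Result: proj_W(v) = (2, -2, 2).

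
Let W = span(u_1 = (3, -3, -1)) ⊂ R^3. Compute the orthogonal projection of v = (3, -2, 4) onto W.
proj_W(v) = (33/19, -33/19, -11/19)

Set up U = [u_1 | ... | u_1] ∈ R^(3×1). The projector onto W = col(U) is P = U (U^T U)^(-1) U^T.
Compute U^T U =
  [19],
and U^T v = (11).
Solve U^T U · c = U^T v for the coefficients: c = (11/19). The projection is proj_W(v) = U c.
Check: (v - proj_W(v)) · u_1 = 0  (should be 0).
Result: proj_W(v) = (33/19, -33/19, -11/19).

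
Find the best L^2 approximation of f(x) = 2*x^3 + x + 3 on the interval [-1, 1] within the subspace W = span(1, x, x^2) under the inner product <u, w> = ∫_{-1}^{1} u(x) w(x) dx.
g(x) = 11*x/5 + 3

The best approximation g ∈ W is the orthogonal projection of f onto W. Writing g = a_0 + a_1 x + a_2 x^2, the coefficients solve the normal equations G · a = b where
  G_{ij} = <φ_i, φ_j> and b_i = <f, φ_i>, with φ_0 = 1, φ_1 = x, φ_2 = x^2.
G =
  [2, 0, 2/3]
  [0, 2/3, 0]
  [2/3, 0, 2/5],
b = (6, 22/15, 2).
Solving gives a_0 = 3, a_1 = 11/5, a_2 = 0, so
  g(x) = 11*x/5 + 3.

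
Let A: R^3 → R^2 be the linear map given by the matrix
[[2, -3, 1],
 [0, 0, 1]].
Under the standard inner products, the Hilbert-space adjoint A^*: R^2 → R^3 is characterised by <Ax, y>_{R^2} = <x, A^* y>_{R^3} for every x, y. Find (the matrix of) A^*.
A^* = A^T =
[[2, 0],
 [-3, 0],
 [1, 1]]

For real matrices with standard dot products, the defining identity <Ax, y> = <x, A^* y> gives (Ax)^T y = x^T (A^*) y, i.e. x^T A^T y = x^T (A^*) y. Since this holds for all x, y, we must have A^* = A^T. Therefore
A^* =
[[2, 0],
 [-3, 0],
 [1, 1]].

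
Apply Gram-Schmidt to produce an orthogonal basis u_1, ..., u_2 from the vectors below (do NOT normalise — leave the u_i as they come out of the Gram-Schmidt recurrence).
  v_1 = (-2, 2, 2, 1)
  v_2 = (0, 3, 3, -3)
Orthogonal basis:
  u_1 = (-2, 2, 2, 1)
  u_2 = (18/13, 21/13, 21/13, -48/13)

Apply the Gram-Schmidt recurrence
  u_1 = v_1
  u_i = v_i − Σ_{j<i} ((v_i · u_j) / (u_j · u_j)) · u_j.

Step by step this gives:
  u_1 = (-2, 2, 2, 1)
  u_2 = (18/13, 21/13, 21/13, -48/13)

Orthogonality check:
  u_2 · u_1 = 0 (should be 0)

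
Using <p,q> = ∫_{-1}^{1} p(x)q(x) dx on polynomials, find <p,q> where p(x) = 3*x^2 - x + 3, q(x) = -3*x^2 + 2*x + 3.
<p,q> = 196/15

Expand the product: p(x)·q(x) = -9*x^4 + 9*x^3 - 2*x^2 + 3*x + 9.
∫_{-1}^{1} of each monomial x^k gives [2/(k+1) if k even, 0 if k odd]. Integrating term-by-term (or equivalently evaluating the antiderivative F(x) = -9*x^5/5 + 9*x^4/4 - 2*x^3/3 + 3*x^2/2 + 9*x at the endpoints):
  F(1) − F(−1) = 617/60 − (-167/60) = 196/15.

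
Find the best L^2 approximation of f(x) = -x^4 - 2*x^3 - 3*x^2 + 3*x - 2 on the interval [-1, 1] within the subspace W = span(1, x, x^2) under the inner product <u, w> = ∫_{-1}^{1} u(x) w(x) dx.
g(x) = -27*x^2/7 + 9*x/5 - 67/35

The best approximation g ∈ W is the orthogonal projection of f onto W. Writing g = a_0 + a_1 x + a_2 x^2, the coefficients solve the normal equations G · a = b where
  G_{ij} = <φ_i, φ_j> and b_i = <f, φ_i>, with φ_0 = 1, φ_1 = x, φ_2 = x^2.
G =
  [2, 0, 2/3]
  [0, 2/3, 0]
  [2/3, 0, 2/5],
b = (-32/5, 6/5, -296/105).
Solving gives a_0 = -67/35, a_1 = 9/5, a_2 = -27/7, so
  g(x) = -27*x^2/7 + 9*x/5 - 67/35.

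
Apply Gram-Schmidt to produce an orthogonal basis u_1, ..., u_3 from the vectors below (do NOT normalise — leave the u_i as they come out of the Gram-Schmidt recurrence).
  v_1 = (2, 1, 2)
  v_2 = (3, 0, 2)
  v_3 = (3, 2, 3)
Orthogonal basis:
  u_1 = (2, 1, 2)
  u_2 = (7/9, -10/9, -2/9)
  u_3 = (2/17, 2/17, -3/17)

Apply the Gram-Schmidt recurrence
  u_1 = v_1
  u_i = v_i − Σ_{j<i} ((v_i · u_j) / (u_j · u_j)) · u_j.

Step by step this gives:
  u_1 = (2, 1, 2)
  u_2 = (7/9, -10/9, -2/9)
  u_3 = (2/17, 2/17, -3/17)

Orthogonality check:
  u_2 · u_1 = 0 (should be 0)
  u_3 · u_1 = 0 (should be 0)
  u_3 · u_2 = 0 (should be 0)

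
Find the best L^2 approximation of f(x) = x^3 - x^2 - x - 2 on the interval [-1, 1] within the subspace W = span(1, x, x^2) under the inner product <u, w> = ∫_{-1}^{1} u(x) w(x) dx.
g(x) = -x^2 - 2*x/5 - 2

The best approximation g ∈ W is the orthogonal projection of f onto W. Writing g = a_0 + a_1 x + a_2 x^2, the coefficients solve the normal equations G · a = b where
  G_{ij} = <φ_i, φ_j> and b_i = <f, φ_i>, with φ_0 = 1, φ_1 = x, φ_2 = x^2.
G =
  [2, 0, 2/3]
  [0, 2/3, 0]
  [2/3, 0, 2/5],
b = (-14/3, -4/15, -26/15).
Solving gives a_0 = -2, a_1 = -2/5, a_2 = -1, so
  g(x) = -x^2 - 2*x/5 - 2.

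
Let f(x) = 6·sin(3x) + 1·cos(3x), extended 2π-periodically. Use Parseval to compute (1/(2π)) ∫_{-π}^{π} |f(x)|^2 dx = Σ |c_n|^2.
Σ |c_n|^2 = 37/2

Expand |f|^2 and use orthogonality of {sin(nx), cos(mx)} on [-π, π]:
  ∫_{-π}^{π} sin(nx)^2 dx = π, ∫ cos(mx)^2 dx = π, and cross terms integrate to 0.
So ∫_{-π}^{π} f(x)^2 dx = 6^2 · π + 1^2 · π = (36 + 1)π.
Divide by 2π: (36 + 1)/2 = 37/2.
By Parseval, this equals Σ |c_n|^2.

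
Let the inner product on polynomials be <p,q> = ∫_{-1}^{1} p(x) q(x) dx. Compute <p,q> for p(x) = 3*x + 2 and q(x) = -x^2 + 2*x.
<p,q> = 8/3

Expand the product: p(x)·q(x) = -3*x^3 + 4*x^2 + 4*x.
∫_{-1}^{1} of each monomial x^k gives [2/(k+1) if k even, 0 if k odd]. Integrating term-by-term (or equivalently evaluating the antiderivative F(x) = -3*x^4/4 + 4*x^3/3 + 2*x^2 at the endpoints):
  F(1) − F(−1) = 31/12 − (-1/12) = 8/3.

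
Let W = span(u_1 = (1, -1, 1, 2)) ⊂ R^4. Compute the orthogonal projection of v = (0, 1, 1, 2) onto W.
proj_W(v) = (4/7, -4/7, 4/7, 8/7)

Set up U = [u_1 | ... | u_1] ∈ R^(4×1). The projector onto W = col(U) is P = U (U^T U)^(-1) U^T.
Compute U^T U =
  [7],
and U^T v = (4).
Solve U^T U · c = U^T v for the coefficients: c = (4/7). The projection is proj_W(v) = U c.
Check: (v - proj_W(v)) · u_1 = 0  (should be 0).
Result: proj_W(v) = (4/7, -4/7, 4/7, 8/7).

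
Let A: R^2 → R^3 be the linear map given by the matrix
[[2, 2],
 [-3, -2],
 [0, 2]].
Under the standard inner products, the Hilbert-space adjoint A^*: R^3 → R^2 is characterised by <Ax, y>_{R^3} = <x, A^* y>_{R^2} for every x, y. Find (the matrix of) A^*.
A^* = A^T =
[[2, -3, 0],
 [2, -2, 2]]

For real matrices with standard dot products, the defining identity <Ax, y> = <x, A^* y> gives (Ax)^T y = x^T (A^*) y, i.e. x^T A^T y = x^T (A^*) y. Since this holds for all x, y, we must have A^* = A^T. Therefore
A^* =
[[2, -3, 0],
 [2, -2, 2]].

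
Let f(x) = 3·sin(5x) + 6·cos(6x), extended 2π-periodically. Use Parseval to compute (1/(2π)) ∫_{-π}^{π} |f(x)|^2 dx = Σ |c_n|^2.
Σ |c_n|^2 = 45/2

Expand |f|^2 and use orthogonality of {sin(nx), cos(mx)} on [-π, π]:
  ∫_{-π}^{π} sin(nx)^2 dx = π, ∫ cos(mx)^2 dx = π, and cross terms integrate to 0.
So ∫_{-π}^{π} f(x)^2 dx = 3^2 · π + 6^2 · π = (9 + 36)π.
Divide by 2π: (9 + 36)/2 = 45/2.
By Parseval, this equals Σ |c_n|^2.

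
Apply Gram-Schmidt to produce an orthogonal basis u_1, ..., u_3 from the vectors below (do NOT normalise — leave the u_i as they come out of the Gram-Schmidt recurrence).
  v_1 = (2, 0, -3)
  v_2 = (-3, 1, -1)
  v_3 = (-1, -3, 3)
Orthogonal basis:
  u_1 = (2, 0, -3)
  u_2 = (-33/13, 1, -22/13)
  u_3 = (-45/67, -165/67, -30/67)

Apply the Gram-Schmidt recurrence
  u_1 = v_1
  u_i = v_i − Σ_{j<i} ((v_i · u_j) / (u_j · u_j)) · u_j.

Step by step this gives:
  u_1 = (2, 0, -3)
  u_2 = (-33/13, 1, -22/13)
  u_3 = (-45/67, -165/67, -30/67)

Orthogonality check:
  u_2 · u_1 = 0 (should be 0)
  u_3 · u_1 = 0 (should be 0)
  u_3 · u_2 = 0 (should be 0)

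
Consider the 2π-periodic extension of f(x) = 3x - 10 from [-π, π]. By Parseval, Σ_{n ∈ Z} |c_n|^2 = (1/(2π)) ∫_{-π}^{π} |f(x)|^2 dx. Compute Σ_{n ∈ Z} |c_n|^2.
Σ |c_n|^2 = 3π^2 + 100

Expand and integrate term by term over [-π, π]:
  ∫ (3x)^2 dx = 9·(2π^3/3); ∫ 2·3·(-10)·x dx = 0 (odd integrand); ∫ (-10)^2 dx = 100·2π.
So (1/(2π)) ∫_{-π}^{π} (3x - 10)^2 dx = 9π^2/3 + 100 = 3π^2 + 100.
Parseval ⇒ Σ |c_n|^2 = 3π^2 + 100.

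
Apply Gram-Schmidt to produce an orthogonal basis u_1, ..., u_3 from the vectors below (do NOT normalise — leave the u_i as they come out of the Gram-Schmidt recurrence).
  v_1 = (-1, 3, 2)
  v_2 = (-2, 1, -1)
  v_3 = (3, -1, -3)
Orthogonal basis:
  u_1 = (-1, 3, 2)
  u_2 = (-25/14, 5/14, -10/7)
  u_3 = (5/3, 5/3, -5/3)

Apply the Gram-Schmidt recurrence
  u_1 = v_1
  u_i = v_i − Σ_{j<i} ((v_i · u_j) / (u_j · u_j)) · u_j.

Step by step this gives:
  u_1 = (-1, 3, 2)
  u_2 = (-25/14, 5/14, -10/7)
  u_3 = (5/3, 5/3, -5/3)

Orthogonality check:
  u_2 · u_1 = 0 (should be 0)
  u_3 · u_1 = 0 (should be 0)
  u_3 · u_2 = 0 (should be 0)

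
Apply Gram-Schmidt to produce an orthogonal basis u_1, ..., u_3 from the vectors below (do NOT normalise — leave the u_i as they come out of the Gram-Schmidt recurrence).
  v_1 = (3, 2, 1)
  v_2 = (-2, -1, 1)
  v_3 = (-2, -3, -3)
Orthogonal basis:
  u_1 = (3, 2, 1)
  u_2 = (-1/2, 0, 3/2)
  u_3 = (18/35, -6/7, 6/35)

Apply the Gram-Schmidt recurrence
  u_1 = v_1
  u_i = v_i − Σ_{j<i} ((v_i · u_j) / (u_j · u_j)) · u_j.

Step by step this gives:
  u_1 = (3, 2, 1)
  u_2 = (-1/2, 0, 3/2)
  u_3 = (18/35, -6/7, 6/35)

Orthogonality check:
  u_2 · u_1 = 0 (should be 0)
  u_3 · u_1 = 0 (should be 0)
  u_3 · u_2 = 0 (should be 0)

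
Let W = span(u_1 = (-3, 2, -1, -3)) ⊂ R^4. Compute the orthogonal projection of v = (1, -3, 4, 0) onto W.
proj_W(v) = (39/23, -26/23, 13/23, 39/23)

Set up U = [u_1 | ... | u_1] ∈ R^(4×1). The projector onto W = col(U) is P = U (U^T U)^(-1) U^T.
Compute U^T U =
  [23],
and U^T v = (-13).
Solve U^T U · c = U^T v for the coefficients: c = (-13/23). The projection is proj_W(v) = U c.
Check: (v - proj_W(v)) · u_1 = 0  (should be 0).
Result: proj_W(v) = (39/23, -26/23, 13/23, 39/23).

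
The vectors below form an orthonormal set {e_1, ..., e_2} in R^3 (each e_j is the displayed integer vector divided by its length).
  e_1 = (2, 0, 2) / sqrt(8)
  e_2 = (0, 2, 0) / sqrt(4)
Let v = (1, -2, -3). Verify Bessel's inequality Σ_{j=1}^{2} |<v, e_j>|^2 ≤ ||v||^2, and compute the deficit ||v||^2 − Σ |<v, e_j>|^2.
Σ |<v, e_j>|^2 = 6; ||v||^2 = 14; deficit = 8

Write each e_j = u_j / sqrt(<u_j, u_j>) where u_j is the displayed integer vector. Then <v, e_j> = <v, u_j> / sqrt(<u_j, u_j>), so |<v, e_j>|^2 = <v, u_j>^2 / <u_j, u_j>.
Coefficients: <v, e_1> = -4/sqrt(8), <v, e_2> = -4/sqrt(4).
Square and sum: Σ |<v, e_j>|^2 = 6.
Compute ||v||^2 = v·v = 14.
Deficit = 14 − 6 = 8 ≥ 0, confirming Bessel's inequality. (The deficit equals ||v − Σ <v,e_j> e_j||^2, the squared distance from v to span{e_j}.)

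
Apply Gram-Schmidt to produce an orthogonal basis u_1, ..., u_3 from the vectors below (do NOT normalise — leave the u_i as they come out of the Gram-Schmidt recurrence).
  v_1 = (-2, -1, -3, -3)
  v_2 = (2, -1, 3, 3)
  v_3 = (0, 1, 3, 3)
Orthogonal basis:
  u_1 = (-2, -1, -3, -3)
  u_2 = (4/23, -44/23, 6/23, 6/23)
  u_3 = (-18/11, 0, 6/11, 6/11)

Apply the Gram-Schmidt recurrence
  u_1 = v_1
  u_i = v_i − Σ_{j<i} ((v_i · u_j) / (u_j · u_j)) · u_j.

Step by step this gives:
  u_1 = (-2, -1, -3, -3)
  u_2 = (4/23, -44/23, 6/23, 6/23)
  u_3 = (-18/11, 0, 6/11, 6/11)

Orthogonality check:
  u_2 · u_1 = 0 (should be 0)
  u_3 · u_1 = 0 (should be 0)
  u_3 · u_2 = 0 (should be 0)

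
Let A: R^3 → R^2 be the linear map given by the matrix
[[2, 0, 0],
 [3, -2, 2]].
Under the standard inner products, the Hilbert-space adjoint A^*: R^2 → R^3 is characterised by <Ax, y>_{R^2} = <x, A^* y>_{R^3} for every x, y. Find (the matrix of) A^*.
A^* = A^T =
[[2, 3],
 [0, -2],
 [0, 2]]

For real matrices with standard dot products, the defining identity <Ax, y> = <x, A^* y> gives (Ax)^T y = x^T (A^*) y, i.e. x^T A^T y = x^T (A^*) y. Since this holds for all x, y, we must have A^* = A^T. Therefore
A^* =
[[2, 3],
 [0, -2],
 [0, 2]].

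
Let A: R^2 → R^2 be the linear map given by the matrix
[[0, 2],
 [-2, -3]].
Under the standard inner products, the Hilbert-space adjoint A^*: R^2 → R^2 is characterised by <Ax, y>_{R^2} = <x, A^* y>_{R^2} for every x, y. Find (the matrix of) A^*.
A^* = A^T =
[[0, -2],
 [2, -3]]

For real matrices with standard dot products, the defining identity <Ax, y> = <x, A^* y> gives (Ax)^T y = x^T (A^*) y, i.e. x^T A^T y = x^T (A^*) y. Since this holds for all x, y, we must have A^* = A^T. Therefore
A^* =
[[0, -2],
 [2, -3]].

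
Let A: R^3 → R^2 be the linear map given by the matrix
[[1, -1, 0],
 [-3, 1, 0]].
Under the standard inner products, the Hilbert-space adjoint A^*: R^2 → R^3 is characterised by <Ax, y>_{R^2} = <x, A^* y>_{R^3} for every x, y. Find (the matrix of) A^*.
A^* = A^T =
[[1, -3],
 [-1, 1],
 [0, 0]]

For real matrices with standard dot products, the defining identity <Ax, y> = <x, A^* y> gives (Ax)^T y = x^T (A^*) y, i.e. x^T A^T y = x^T (A^*) y. Since this holds for all x, y, we must have A^* = A^T. Therefore
A^* =
[[1, -3],
 [-1, 1],
 [0, 0]].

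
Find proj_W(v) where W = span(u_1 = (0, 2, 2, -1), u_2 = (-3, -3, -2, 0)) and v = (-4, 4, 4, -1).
proj_W(v) = (-3, 3, 4, -3)

Set up U = [u_1 | ... | u_2] ∈ R^(4×2). The projector onto W = col(U) is P = U (U^T U)^(-1) U^T.
Compute U^T U =
  [9, -10]
  [-10, 22],
and U^T v = (17, -8).
Solve U^T U · c = U^T v for the coefficients: c = (3, 1). The projection is proj_W(v) = U c.
Check: (v - proj_W(v)) · u_1 = 0  (should be 0).
Check: (v - proj_W(v)) · u_2 = 0  (should be 0).
Result: proj_W(v) = (-3, 3, 4, -3).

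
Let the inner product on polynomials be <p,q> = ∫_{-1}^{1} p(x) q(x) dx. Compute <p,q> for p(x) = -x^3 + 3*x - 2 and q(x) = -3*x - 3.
<p,q> = 36/5

Expand the product: p(x)·q(x) = 3*x^4 + 3*x^3 - 9*x^2 - 3*x + 6.
∫_{-1}^{1} of each monomial x^k gives [2/(k+1) if k even, 0 if k odd]. Integrating term-by-term (or equivalently evaluating the antiderivative F(x) = 3*x^5/5 + 3*x^4/4 - 3*x^3 - 3*x^2/2 + 6*x at the endpoints):
  F(1) − F(−1) = 57/20 − (-87/20) = 36/5.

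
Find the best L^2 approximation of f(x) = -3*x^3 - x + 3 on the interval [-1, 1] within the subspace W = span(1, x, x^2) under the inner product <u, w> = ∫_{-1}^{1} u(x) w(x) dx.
g(x) = 3 - 14*x/5

The best approximation g ∈ W is the orthogonal projection of f onto W. Writing g = a_0 + a_1 x + a_2 x^2, the coefficients solve the normal equations G · a = b where
  G_{ij} = <φ_i, φ_j> and b_i = <f, φ_i>, with φ_0 = 1, φ_1 = x, φ_2 = x^2.
G =
  [2, 0, 2/3]
  [0, 2/3, 0]
  [2/3, 0, 2/5],
b = (6, -28/15, 2).
Solving gives a_0 = 3, a_1 = -14/5, a_2 = 0, so
  g(x) = 3 - 14*x/5.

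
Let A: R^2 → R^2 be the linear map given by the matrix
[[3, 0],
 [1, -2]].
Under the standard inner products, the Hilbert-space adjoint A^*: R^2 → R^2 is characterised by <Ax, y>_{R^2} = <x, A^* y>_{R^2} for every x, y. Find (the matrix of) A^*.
A^* = A^T =
[[3, 1],
 [0, -2]]

For real matrices with standard dot products, the defining identity <Ax, y> = <x, A^* y> gives (Ax)^T y = x^T (A^*) y, i.e. x^T A^T y = x^T (A^*) y. Since this holds for all x, y, we must have A^* = A^T. Therefore
A^* =
[[3, 1],
 [0, -2]].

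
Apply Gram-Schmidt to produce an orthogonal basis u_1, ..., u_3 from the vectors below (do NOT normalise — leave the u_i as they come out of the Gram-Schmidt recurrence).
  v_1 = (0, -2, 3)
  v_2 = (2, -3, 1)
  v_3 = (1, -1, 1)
Orthogonal basis:
  u_1 = (0, -2, 3)
  u_2 = (2, -21/13, -14/13)
  u_3 = (35/101, 30/101, 20/101)

Apply the Gram-Schmidt recurrence
  u_1 = v_1
  u_i = v_i − Σ_{j<i} ((v_i · u_j) / (u_j · u_j)) · u_j.

Step by step this gives:
  u_1 = (0, -2, 3)
  u_2 = (2, -21/13, -14/13)
  u_3 = (35/101, 30/101, 20/101)

Orthogonality check:
  u_2 · u_1 = 0 (should be 0)
  u_3 · u_1 = 0 (should be 0)
  u_3 · u_2 = 0 (should be 0)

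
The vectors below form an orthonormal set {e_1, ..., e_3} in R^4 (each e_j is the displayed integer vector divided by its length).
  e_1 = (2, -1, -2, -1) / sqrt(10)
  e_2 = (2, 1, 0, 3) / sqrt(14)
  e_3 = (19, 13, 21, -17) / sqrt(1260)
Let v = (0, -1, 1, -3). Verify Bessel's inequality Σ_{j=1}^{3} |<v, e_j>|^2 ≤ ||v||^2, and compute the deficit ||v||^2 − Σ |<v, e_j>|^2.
Σ |<v, e_j>|^2 = 371/36; ||v||^2 = 11; deficit = 25/36

Write each e_j = u_j / sqrt(<u_j, u_j>) where u_j is the displayed integer vector. Then <v, e_j> = <v, u_j> / sqrt(<u_j, u_j>), so |<v, e_j>|^2 = <v, u_j>^2 / <u_j, u_j>.
Coefficients: <v, e_1> = 2/sqrt(10), <v, e_2> = -10/sqrt(14), <v, e_3> = 59/sqrt(1260).
Square and sum: Σ |<v, e_j>|^2 = 371/36.
Compute ||v||^2 = v·v = 11.
Deficit = 11 − 371/36 = 25/36 ≥ 0, confirming Bessel's inequality. (The deficit equals ||v − Σ <v,e_j> e_j||^2, the squared distance from v to span{e_j}.)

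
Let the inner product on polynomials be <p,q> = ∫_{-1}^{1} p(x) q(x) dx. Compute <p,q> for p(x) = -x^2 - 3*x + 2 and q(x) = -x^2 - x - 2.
<p,q> = -28/5

Expand the product: p(x)·q(x) = x^4 + 4*x^3 + 3*x^2 + 4*x - 4.
∫_{-1}^{1} of each monomial x^k gives [2/(k+1) if k even, 0 if k odd]. Integrating term-by-term (or equivalently evaluating the antiderivative F(x) = x^5/5 + x^4 + x^3 + 2*x^2 - 4*x at the endpoints):
  F(1) − F(−1) = 1/5 − (29/5) = -28/5.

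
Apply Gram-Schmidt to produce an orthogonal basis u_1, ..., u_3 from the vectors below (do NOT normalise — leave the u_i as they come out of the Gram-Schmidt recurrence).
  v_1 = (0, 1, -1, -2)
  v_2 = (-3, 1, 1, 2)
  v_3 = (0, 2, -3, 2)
Orthogonal basis:
  u_1 = (0, 1, -1, -2)
  u_2 = (-3, 5/3, 1/3, 2/3)
  u_3 = (33/37, 99/74, -217/74, 79/37)

Apply the Gram-Schmidt recurrence
  u_1 = v_1
  u_i = v_i − Σ_{j<i} ((v_i · u_j) / (u_j · u_j)) · u_j.

Step by step this gives:
  u_1 = (0, 1, -1, -2)
  u_2 = (-3, 5/3, 1/3, 2/3)
  u_3 = (33/37, 99/74, -217/74, 79/37)

Orthogonality check:
  u_2 · u_1 = 0 (should be 0)
  u_3 · u_1 = 0 (should be 0)
  u_3 · u_2 = 0 (should be 0)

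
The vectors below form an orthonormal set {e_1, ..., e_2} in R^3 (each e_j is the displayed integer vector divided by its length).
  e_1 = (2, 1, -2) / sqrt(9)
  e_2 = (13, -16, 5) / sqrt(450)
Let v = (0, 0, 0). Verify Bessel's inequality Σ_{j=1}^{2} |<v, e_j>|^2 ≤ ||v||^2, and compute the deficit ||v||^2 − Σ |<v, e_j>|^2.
Σ |<v, e_j>|^2 = 0; ||v||^2 = 0; deficit = 0

Write each e_j = u_j / sqrt(<u_j, u_j>) where u_j is the displayed integer vector. Then <v, e_j> = <v, u_j> / sqrt(<u_j, u_j>), so |<v, e_j>|^2 = <v, u_j>^2 / <u_j, u_j>.
Coefficients: <v, e_1> = 0/sqrt(9), <v, e_2> = 0/sqrt(450).
Square and sum: Σ |<v, e_j>|^2 = 0.
Compute ||v||^2 = v·v = 0.
Deficit = 0 − 0 = 0 ≥ 0, confirming Bessel's inequality. (The deficit equals ||v − Σ <v,e_j> e_j||^2, the squared distance from v to span{e_j}.)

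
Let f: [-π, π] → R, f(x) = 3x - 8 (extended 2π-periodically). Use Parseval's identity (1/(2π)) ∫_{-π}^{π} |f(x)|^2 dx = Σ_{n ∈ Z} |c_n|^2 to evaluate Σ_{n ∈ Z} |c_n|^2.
Σ |c_n|^2 = 3π^2 + 64

Expand and integrate term by term over [-π, π]:
  ∫ (3x)^2 dx = 9·(2π^3/3); ∫ 2·3·(-8)·x dx = 0 (odd integrand); ∫ (-8)^2 dx = 64·2π.
So (1/(2π)) ∫_{-π}^{π} (3x - 8)^2 dx = 9π^2/3 + 64 = 3π^2 + 64.
Parseval ⇒ Σ |c_n|^2 = 3π^2 + 64.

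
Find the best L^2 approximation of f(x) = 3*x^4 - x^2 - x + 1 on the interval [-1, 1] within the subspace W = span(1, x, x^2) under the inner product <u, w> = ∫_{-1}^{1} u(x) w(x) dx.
g(x) = 11*x^2/7 - x + 26/35

The best approximation g ∈ W is the orthogonal projection of f onto W. Writing g = a_0 + a_1 x + a_2 x^2, the coefficients solve the normal equations G · a = b where
  G_{ij} = <φ_i, φ_j> and b_i = <f, φ_i>, with φ_0 = 1, φ_1 = x, φ_2 = x^2.
G =
  [2, 0, 2/3]
  [0, 2/3, 0]
  [2/3, 0, 2/5],
b = (38/15, -2/3, 118/105).
Solving gives a_0 = 26/35, a_1 = -1, a_2 = 11/7, so
  g(x) = 11*x^2/7 - x + 26/35.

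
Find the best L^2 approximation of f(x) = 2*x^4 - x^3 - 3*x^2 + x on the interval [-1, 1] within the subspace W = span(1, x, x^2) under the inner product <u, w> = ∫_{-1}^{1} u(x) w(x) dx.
g(x) = -9*x^2/7 + 2*x/5 - 6/35

The best approximation g ∈ W is the orthogonal projection of f onto W. Writing g = a_0 + a_1 x + a_2 x^2, the coefficients solve the normal equations G · a = b where
  G_{ij} = <φ_i, φ_j> and b_i = <f, φ_i>, with φ_0 = 1, φ_1 = x, φ_2 = x^2.
G =
  [2, 0, 2/3]
  [0, 2/3, 0]
  [2/3, 0, 2/5],
b = (-6/5, 4/15, -22/35).
Solving gives a_0 = -6/35, a_1 = 2/5, a_2 = -9/7, so
  g(x) = -9*x^2/7 + 2*x/5 - 6/35.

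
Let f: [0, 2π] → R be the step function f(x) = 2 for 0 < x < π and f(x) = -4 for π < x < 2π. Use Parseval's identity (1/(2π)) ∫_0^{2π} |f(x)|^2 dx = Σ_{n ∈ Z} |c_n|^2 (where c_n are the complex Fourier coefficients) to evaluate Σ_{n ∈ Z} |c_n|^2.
Σ |c_n|^2 = 10

Parseval equates the L^2 energy of f (normalised by 1/(2π)) with the ℓ^2 sum of its Fourier coefficients: (1/(2π)) ∫_0^{2π} |f|^2 = Σ |c_n|^2.
Compute the left side: (1/(2π)) [∫_0^π 2^2 dx + ∫_π^{2π} (-4)^2 dx] = (1/(2π)) · (4π + 16π) = (4 + 16)/2 = 10.
So Σ_{n ∈ Z} |c_n|^2 = 10.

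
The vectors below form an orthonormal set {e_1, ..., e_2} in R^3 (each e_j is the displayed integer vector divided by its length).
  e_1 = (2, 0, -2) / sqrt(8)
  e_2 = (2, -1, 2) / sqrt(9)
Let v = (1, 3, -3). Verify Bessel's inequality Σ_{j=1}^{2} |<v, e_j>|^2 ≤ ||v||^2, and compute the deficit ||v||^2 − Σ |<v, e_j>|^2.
Σ |<v, e_j>|^2 = 121/9; ||v||^2 = 19; deficit = 50/9

Write each e_j = u_j / sqrt(<u_j, u_j>) where u_j is the displayed integer vector. Then <v, e_j> = <v, u_j> / sqrt(<u_j, u_j>), so |<v, e_j>|^2 = <v, u_j>^2 / <u_j, u_j>.
Coefficients: <v, e_1> = 8/sqrt(8), <v, e_2> = -7/sqrt(9).
Square and sum: Σ |<v, e_j>|^2 = 121/9.
Compute ||v||^2 = v·v = 19.
Deficit = 19 − 121/9 = 50/9 ≥ 0, confirming Bessel's inequality. (The deficit equals ||v − Σ <v,e_j> e_j||^2, the squared distance from v to span{e_j}.)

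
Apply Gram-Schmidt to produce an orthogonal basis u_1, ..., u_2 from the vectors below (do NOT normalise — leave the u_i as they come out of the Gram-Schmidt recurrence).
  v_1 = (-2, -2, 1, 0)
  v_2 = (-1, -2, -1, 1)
Orthogonal basis:
  u_1 = (-2, -2, 1, 0)
  u_2 = (1/9, -8/9, -14/9, 1)

Apply the Gram-Schmidt recurrence
  u_1 = v_1
  u_i = v_i − Σ_{j<i} ((v_i · u_j) / (u_j · u_j)) · u_j.

Step by step this gives:
  u_1 = (-2, -2, 1, 0)
  u_2 = (1/9, -8/9, -14/9, 1)

Orthogonality check:
  u_2 · u_1 = 0 (should be 0)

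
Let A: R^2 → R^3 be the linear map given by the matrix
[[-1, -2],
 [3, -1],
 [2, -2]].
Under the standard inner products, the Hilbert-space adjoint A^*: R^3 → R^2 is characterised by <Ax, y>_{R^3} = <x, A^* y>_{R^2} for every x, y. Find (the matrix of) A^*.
A^* = A^T =
[[-1, 3, 2],
 [-2, -1, -2]]

For real matrices with standard dot products, the defining identity <Ax, y> = <x, A^* y> gives (Ax)^T y = x^T (A^*) y, i.e. x^T A^T y = x^T (A^*) y. Since this holds for all x, y, we must have A^* = A^T. Therefore
A^* =
[[-1, 3, 2],
 [-2, -1, -2]].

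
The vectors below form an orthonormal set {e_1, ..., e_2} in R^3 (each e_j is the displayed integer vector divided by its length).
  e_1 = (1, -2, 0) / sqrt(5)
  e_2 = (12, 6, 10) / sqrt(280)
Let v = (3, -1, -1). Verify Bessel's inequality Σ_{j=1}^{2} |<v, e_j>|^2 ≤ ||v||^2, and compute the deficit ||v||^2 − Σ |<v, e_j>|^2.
Σ |<v, e_j>|^2 = 45/7; ||v||^2 = 11; deficit = 32/7

Write each e_j = u_j / sqrt(<u_j, u_j>) where u_j is the displayed integer vector. Then <v, e_j> = <v, u_j> / sqrt(<u_j, u_j>), so |<v, e_j>|^2 = <v, u_j>^2 / <u_j, u_j>.
Coefficients: <v, e_1> = 5/sqrt(5), <v, e_2> = 20/sqrt(280).
Square and sum: Σ |<v, e_j>|^2 = 45/7.
Compute ||v||^2 = v·v = 11.
Deficit = 11 − 45/7 = 32/7 ≥ 0, confirming Bessel's inequality. (The deficit equals ||v − Σ <v,e_j> e_j||^2, the squared distance from v to span{e_j}.)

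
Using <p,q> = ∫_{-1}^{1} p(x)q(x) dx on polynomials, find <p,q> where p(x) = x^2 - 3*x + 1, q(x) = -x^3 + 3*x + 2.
<p,q> = 8/15

Expand the product: p(x)·q(x) = -x^5 + 3*x^4 + 2*x^3 - 7*x^2 - 3*x + 2.
∫_{-1}^{1} of each monomial x^k gives [2/(k+1) if k even, 0 if k odd]. Integrating term-by-term (or equivalently evaluating the antiderivative F(x) = -x^6/6 + 3*x^5/5 + x^4/2 - 7*x^3/3 - 3*x^2/2 + 2*x at the endpoints):
  F(1) − F(−1) = -9/10 − (-43/30) = 8/15.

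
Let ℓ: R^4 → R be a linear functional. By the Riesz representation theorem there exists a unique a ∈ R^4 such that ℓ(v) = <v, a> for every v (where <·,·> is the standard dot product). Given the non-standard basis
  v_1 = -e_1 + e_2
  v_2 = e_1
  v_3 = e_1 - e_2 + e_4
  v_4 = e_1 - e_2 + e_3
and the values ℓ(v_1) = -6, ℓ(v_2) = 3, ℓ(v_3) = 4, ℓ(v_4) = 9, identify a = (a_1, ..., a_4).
a = (3, -3, 3, -2)

Write a = (a_1, ..., a_4) in the standard basis. For each basis vector v_i, ℓ(v_i) = <v_i, a> is a linear equation in the a_j's. Collect the n equations into a matrix system V a = ℓ, where row i of V is v_i (expressed in the standard basis). Since V is invertible (lower-triangular with 1s on the diagonal, up to permutation), solve by back-substitution:
  V =
[[-1, 1, 0, 0],
 [1, 0, 0, 0],
 [1, -1, 0, 1],
 [1, -1, 1, 0]]
  V a = (-6, 3, 4, 9)
Solving gives a = (3, -3, 3, -2).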